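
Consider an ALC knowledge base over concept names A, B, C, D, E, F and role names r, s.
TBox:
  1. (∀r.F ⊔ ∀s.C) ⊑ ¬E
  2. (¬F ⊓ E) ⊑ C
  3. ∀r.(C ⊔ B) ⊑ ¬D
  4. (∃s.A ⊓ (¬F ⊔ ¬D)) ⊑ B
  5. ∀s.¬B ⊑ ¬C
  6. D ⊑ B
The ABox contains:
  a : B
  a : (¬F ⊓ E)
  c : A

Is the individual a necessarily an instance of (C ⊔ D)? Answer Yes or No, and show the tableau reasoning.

1. a : (C ⊔ D)?  L(a) = {B, (¬F ⊓ E)} ∪ {(¬C ⊓ ¬D)}
   clash {C, ¬C} at a — a ∈ (C ⊔ D)
2. Hence a : (C ⊔ D): entailed.

Yes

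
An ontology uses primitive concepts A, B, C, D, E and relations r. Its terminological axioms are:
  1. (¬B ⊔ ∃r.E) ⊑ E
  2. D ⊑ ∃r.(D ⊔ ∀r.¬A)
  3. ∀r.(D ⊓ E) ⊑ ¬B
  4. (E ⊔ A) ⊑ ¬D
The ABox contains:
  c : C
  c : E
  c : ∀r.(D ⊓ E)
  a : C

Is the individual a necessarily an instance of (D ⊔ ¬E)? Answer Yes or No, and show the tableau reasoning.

1. a : (D ⊔ ¬E)?  L(a) = {C} ∪ {(¬D ⊓ E)}
   open: L(a) ⊇ {C, E, ¬D, ∃r.(¬D ⊔ ¬E)} (+ ∃-successors) — a ∉ (D ⊔ ¬E) possible
2. Hence a : (D ⊔ ¬E): not entailed.

No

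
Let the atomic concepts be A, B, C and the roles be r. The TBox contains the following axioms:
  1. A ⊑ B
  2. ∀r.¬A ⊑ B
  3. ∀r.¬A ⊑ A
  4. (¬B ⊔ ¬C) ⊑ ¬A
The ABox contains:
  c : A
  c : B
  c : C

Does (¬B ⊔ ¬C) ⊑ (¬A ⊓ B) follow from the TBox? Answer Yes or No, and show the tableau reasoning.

1. (¬B ⊔ ¬C) ⊑ (¬A ⊓ B)  ⇔  ((¬B ⊔ ¬C) ⊓ (A ⊔ ¬B)) unsat w.r.t. T
   apply at x₀: (¬B ⊔ ¬C)⊑¬A
   open: L(x₀) ⊇ {¬A, ¬B, ∃r.A} (+ ∃-successors)
2. Hence (¬B ⊔ ¬C) ⊑ (¬A ⊓ B): not entailed.

No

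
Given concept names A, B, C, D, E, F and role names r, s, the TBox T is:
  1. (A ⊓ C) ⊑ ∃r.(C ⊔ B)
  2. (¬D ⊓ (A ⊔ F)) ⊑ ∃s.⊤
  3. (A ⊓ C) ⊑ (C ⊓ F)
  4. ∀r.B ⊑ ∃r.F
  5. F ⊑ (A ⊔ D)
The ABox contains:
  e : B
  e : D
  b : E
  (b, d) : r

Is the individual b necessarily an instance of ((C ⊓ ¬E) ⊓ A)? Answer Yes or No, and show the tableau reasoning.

No

1. b : ((C ⊓ ¬E) ⊓ A)?  L(b) = {E} ∪ {((¬C ⊔ E) ⊔ ¬A)}
   open: L(b) ⊇ {D, E, ¬A, ¬F, ∃r.¬B} (+ ∃-successors) — b ∉ ((C ⊓ ¬E) ⊓ A) possible
2. Hence b : ((C ⊓ ¬E) ⊓ A): not entailed.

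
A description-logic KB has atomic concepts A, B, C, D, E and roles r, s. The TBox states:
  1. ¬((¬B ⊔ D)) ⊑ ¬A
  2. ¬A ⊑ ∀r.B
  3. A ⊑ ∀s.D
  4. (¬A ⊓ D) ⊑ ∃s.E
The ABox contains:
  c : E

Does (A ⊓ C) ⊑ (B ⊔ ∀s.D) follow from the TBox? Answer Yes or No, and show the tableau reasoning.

1. (A ⊓ C) ⊑ (B ⊔ ∀s.D)  ⇔  ((A ⊓ C) ⊓ (¬B ⊓ ∃s.¬D)) unsat w.r.t. T
   all branches close; clash {A, ¬A} at x₀
2. Hence (A ⊓ C) ⊑ (B ⊔ ∀s.D): entailed.

Yes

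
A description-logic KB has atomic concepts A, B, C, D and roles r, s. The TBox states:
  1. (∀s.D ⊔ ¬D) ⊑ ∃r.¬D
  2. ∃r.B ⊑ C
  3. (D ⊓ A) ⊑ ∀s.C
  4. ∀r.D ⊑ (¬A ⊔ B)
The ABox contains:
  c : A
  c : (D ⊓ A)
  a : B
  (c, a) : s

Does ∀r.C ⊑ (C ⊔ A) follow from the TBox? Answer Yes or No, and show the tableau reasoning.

No

1. ∀r.C ⊑ (C ⊔ A)  ⇔  (∀r.C ⊓ (¬C ⊓ ¬A)) unsat w.r.t. T
   open: L(x₀) ⊇ {¬A, ¬C, ∀r.C, ∀r.¬B, ∃r.¬D} (+ ∃-successors)
2. Hence ∀r.C ⊑ (C ⊔ A): not entailed.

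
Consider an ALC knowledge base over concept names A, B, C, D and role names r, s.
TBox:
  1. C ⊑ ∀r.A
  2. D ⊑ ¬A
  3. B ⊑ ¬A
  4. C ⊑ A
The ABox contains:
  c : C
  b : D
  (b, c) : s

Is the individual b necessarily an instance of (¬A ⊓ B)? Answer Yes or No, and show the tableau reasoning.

1. b : (¬A ⊓ B)?  L(b) = {D} ∪ {(A ⊔ ¬B)}
   apply at b: D⊑¬A
   open: L(b) ⊇ {D, ¬A, ¬B, ¬C} — b ∉ (¬A ⊓ B) possible
2. Hence b : (¬A ⊓ B): not entailed.

No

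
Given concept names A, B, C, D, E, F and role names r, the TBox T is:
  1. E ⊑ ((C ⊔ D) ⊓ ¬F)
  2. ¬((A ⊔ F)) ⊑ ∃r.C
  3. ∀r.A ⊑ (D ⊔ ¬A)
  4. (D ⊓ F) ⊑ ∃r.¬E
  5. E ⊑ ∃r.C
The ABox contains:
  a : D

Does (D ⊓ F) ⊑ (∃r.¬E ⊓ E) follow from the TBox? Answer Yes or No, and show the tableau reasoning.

1. (D ⊓ F) ⊑ (∃r.¬E ⊓ E)  ⇔  ((D ⊓ F) ⊓ (∀r.E ⊔ ¬E)) unsat w.r.t. T
   apply at x₀: (D ⊓ F)⊑∃r.¬E
   open: L(x₀) ⊇ {D, F, ¬E, ∃r.¬A, ∃r.¬E} (+ ∃-successors)
2. Hence (D ⊓ F) ⊑ (∃r.¬E ⊓ E): not entailed.

No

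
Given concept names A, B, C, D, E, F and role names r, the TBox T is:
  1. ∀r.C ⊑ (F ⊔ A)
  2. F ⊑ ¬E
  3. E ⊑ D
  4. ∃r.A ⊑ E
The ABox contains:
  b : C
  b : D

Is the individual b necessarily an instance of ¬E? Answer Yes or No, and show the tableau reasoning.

1. b : ¬E?  L(b) = {C, D} ∪ {E}
   open: L(b) ⊇ {C, D, E, ¬F, ∃r.¬C} (+ ∃-successors) — b ∉ ¬E possible
2. Hence b : ¬E: not entailed.

No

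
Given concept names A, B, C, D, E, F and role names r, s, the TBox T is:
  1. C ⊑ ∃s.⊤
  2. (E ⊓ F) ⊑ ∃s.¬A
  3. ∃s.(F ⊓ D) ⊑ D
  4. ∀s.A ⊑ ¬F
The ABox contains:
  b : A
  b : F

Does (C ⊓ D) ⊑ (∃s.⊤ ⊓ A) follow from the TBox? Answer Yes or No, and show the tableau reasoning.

1. (C ⊓ D) ⊑ (∃s.⊤ ⊓ A)  ⇔  ((C ⊓ D) ⊓ (∀s.⊥ ⊔ ¬A)) unsat w.r.t. T
   apply at x₀: C⊑∃s.⊤
   open: L(x₀) ⊇ {C, D, ¬A, ¬E, ∃s.¬A, …} (+ ∃-successors)
2. Hence (C ⊓ D) ⊑ (∃s.⊤ ⊓ A): not entailed.

No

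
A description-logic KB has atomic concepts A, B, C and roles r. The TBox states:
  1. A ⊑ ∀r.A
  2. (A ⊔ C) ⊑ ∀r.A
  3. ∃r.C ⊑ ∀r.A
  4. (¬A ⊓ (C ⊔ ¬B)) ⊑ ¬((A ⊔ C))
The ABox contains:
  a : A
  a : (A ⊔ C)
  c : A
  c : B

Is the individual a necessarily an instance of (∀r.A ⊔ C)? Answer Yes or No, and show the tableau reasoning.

Yes

1. a : (∀r.A ⊔ C)?  L(a) = {A, (A ⊔ C)} ∪ {(∃r.¬A ⊓ ¬C)}
   clash {A, ¬A} at a — a ∈ (∀r.A ⊔ C)
2. Hence a : (∀r.A ⊔ C): entailed.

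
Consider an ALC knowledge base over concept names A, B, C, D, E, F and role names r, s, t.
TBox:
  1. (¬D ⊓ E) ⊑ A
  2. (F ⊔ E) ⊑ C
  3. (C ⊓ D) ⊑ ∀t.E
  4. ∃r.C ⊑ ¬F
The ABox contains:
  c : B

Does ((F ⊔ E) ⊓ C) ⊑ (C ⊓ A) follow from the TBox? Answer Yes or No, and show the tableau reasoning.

1. ((F ⊔ E) ⊓ C) ⊑ (C ⊓ A)  ⇔  (((F ⊔ E) ⊓ C) ⊓ (¬C ⊔ ¬A)) unsat w.r.t. T
   open: L(x₀) ⊇ {C, D, F, ¬A, ∀r.¬C, …}
2. Hence ((F ⊔ E) ⊓ C) ⊑ (C ⊓ A): not entailed.

No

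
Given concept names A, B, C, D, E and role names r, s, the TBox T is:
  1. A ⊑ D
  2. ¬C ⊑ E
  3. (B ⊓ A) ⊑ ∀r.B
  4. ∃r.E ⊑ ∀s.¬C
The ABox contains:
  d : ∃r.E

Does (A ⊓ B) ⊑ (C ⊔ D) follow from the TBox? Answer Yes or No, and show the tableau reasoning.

Yes

1. (A ⊓ B) ⊑ (C ⊔ D)  ⇔  ((A ⊓ B) ⊓ (¬C ⊓ ¬D)) unsat w.r.t. T
   all branches close; clash {D, ¬D} at x₀
2. Hence (A ⊓ B) ⊑ (C ⊔ D): entailed.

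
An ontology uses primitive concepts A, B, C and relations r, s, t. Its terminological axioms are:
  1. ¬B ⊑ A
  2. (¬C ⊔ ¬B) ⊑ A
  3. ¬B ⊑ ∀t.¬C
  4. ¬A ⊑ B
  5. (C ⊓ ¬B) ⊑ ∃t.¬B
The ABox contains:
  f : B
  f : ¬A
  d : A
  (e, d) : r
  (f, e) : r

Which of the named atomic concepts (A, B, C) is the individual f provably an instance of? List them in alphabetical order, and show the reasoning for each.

{B, C}

1. f : A?  L(f) = {B, ¬A} ∪ {¬A}
   open: L(f) ⊇ {B, C, ¬A} — f ∉ A possible
2. f : B?  L(f) = {B, ¬A} ∪ {¬B}
   clash {B, ¬B} at f — f ∈ B
3. f : C?  L(f) = {B, ¬A} ∪ {¬C}
   clash {A, ¬A} at f — f ∈ C
4. Entailed for f: {B, C}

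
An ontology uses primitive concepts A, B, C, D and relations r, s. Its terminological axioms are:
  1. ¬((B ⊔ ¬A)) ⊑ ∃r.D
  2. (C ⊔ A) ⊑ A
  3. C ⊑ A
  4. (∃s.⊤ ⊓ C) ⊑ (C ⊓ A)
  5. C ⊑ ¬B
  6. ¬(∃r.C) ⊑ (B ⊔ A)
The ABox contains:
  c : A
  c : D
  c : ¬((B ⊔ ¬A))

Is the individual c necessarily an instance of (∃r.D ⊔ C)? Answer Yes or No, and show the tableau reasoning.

Yes

1. c : (∃r.D ⊔ C)?  L(c) = {A, D, ¬((B ⊔ ¬A))} ∪ {(∀r.¬D ⊓ ¬C)}
   clash {C, ¬C} at c — c ∈ (∃r.D ⊔ C)
2. Hence c : (∃r.D ⊔ C): entailed.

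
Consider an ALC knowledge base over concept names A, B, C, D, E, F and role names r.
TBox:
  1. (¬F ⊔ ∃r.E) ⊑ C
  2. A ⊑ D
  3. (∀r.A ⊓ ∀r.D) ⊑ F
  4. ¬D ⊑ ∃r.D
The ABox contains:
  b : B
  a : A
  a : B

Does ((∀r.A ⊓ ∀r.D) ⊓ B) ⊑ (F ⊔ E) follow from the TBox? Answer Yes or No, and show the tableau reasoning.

Yes

1. ((∀r.A ⊓ ∀r.D) ⊓ B) ⊑ (F ⊔ E)  ⇔  (((∀r.A ⊓ ∀r.D) ⊓ B) ⊓ (¬F ⊓ ¬E)) unsat w.r.t. T
   all branches close; clash {F, ¬F} at x₀
2. Hence ((∀r.A ⊓ ∀r.D) ⊓ B) ⊑ (F ⊔ E): entailed.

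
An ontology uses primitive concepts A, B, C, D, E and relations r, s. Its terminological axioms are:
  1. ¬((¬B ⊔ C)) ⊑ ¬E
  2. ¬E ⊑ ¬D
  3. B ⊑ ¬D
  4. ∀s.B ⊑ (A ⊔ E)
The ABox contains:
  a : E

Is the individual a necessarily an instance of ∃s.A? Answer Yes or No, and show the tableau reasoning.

No

1. a : ∃s.A?  L(a) = {E} ∪ {∀s.¬A}
   open: L(a) ⊇ {E, ¬B, ∀s.¬A, ∃s.¬B} (+ ∃-successors) — a ∉ ∃s.A possible
2. Hence a : ∃s.A: not entailed.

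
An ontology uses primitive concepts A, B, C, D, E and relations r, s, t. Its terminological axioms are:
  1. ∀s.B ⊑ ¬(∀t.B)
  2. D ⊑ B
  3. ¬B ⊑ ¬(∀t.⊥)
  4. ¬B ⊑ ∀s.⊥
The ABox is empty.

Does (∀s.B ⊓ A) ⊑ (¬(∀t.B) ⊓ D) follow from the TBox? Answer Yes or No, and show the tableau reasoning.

1. (∀s.B ⊓ A) ⊑ (¬(∀t.B) ⊓ D)  ⇔  ((∀s.B ⊓ A) ⊓ (∀t.B ⊔ ¬D)) unsat w.r.t. T
   apply at x₀: ∀s.B⊑¬(∀t.B)
   open: L(x₀) ⊇ {A, B, ¬D, ∀s.B, ∃t.¬B} (+ ∃-successors)
2. Hence (∀s.B ⊓ A) ⊑ (¬(∀t.B) ⊓ D): not entailed.

No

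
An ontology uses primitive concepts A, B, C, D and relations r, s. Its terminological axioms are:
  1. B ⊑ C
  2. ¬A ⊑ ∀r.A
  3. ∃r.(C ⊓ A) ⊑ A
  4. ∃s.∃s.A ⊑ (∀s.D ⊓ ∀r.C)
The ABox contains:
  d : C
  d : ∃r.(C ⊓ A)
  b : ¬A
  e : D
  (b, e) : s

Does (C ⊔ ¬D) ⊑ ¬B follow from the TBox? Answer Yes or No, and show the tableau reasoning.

No

1. (C ⊔ ¬D) ⊑ ¬B  ⇔  ((C ⊔ ¬D) ⊓ B) unsat w.r.t. T
   apply at x₀: B⊑C
   open: L(x₀) ⊇ {A, B, C, ∀s.∀s.¬A}
2. Hence (C ⊔ ¬D) ⊑ ¬B: not entailed.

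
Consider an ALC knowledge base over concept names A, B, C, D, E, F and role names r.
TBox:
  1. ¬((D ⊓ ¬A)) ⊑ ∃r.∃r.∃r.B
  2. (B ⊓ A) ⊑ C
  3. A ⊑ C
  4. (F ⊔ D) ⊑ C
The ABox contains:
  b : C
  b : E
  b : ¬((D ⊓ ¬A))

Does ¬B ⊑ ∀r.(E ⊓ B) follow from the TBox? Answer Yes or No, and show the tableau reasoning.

1. ¬B ⊑ ∀r.(E ⊓ B)  ⇔  (¬B ⊓ ∃r.(¬E ⊔ ¬B)) unsat w.r.t. T
   open: L(x₀) ⊇ {¬A, ¬B, ¬D, ¬F, ∃r.(¬E ⊔ ¬B), …} (+ ∃-successors)
2. Hence ¬B ⊑ ∀r.(E ⊓ B): not entailed.

No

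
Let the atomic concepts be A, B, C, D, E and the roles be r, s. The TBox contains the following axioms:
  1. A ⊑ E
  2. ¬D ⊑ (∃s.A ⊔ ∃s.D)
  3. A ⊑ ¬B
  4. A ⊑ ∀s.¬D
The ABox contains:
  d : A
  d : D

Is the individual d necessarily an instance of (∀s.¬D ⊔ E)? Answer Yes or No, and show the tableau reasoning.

1. d : (∀s.¬D ⊔ E)?  L(d) = {A, D} ∪ {(∃s.D ⊓ ¬E)}
   clash {E, ¬E} at d — d ∈ (∀s.¬D ⊔ E)
2. Hence d : (∀s.¬D ⊔ E): entailed.

Yes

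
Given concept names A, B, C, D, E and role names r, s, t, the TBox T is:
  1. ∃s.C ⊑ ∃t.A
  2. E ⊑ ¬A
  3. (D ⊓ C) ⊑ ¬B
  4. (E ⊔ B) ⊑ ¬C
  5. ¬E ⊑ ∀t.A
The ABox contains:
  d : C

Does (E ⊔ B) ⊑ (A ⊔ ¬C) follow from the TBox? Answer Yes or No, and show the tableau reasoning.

1. (E ⊔ B) ⊑ (A ⊔ ¬C)  ⇔  ((E ⊔ B) ⊓ (¬A ⊓ C)) unsat w.r.t. T
   all branches close; clash {B, ¬B} at x₀
2. Hence (E ⊔ B) ⊑ (A ⊔ ¬C): entailed.

Yes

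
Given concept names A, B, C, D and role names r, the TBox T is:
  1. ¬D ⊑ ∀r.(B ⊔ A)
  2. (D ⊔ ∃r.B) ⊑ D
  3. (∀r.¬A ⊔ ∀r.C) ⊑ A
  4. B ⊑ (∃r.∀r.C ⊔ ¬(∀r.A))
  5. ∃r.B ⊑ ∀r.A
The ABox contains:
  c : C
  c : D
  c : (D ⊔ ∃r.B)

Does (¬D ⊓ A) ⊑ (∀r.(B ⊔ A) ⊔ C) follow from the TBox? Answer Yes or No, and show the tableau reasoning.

1. (¬D ⊓ A) ⊑ (∀r.(B ⊔ A) ⊔ C)  ⇔  ((¬D ⊓ A) ⊓ (∃r.(¬B ⊓ ¬A) ⊓ ¬C)) unsat w.r.t. T
   all branches close; clash {D, ¬D} at x₀
2. Hence (¬D ⊓ A) ⊑ (∀r.(B ⊔ A) ⊔ C): entailed.

Yes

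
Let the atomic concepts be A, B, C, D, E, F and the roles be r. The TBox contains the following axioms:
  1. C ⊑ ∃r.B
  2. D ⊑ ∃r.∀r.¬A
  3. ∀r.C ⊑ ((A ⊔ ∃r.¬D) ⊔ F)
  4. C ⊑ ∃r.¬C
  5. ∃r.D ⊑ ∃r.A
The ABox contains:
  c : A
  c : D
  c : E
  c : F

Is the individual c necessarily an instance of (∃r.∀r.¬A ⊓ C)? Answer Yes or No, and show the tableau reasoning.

No

1. c : (∃r.∀r.¬A ⊓ C)?  L(c) = {A, D, E, F} ∪ {(∀r.∃r.A ⊔ ¬C)}
   apply at c: D⊑∃r.∀r.¬A
   open: L(c) ⊇ {A, D, E, F, ¬C, …} (+ ∃-successors) — c ∉ (∃r.∀r.¬A ⊓ C) possible
2. Hence c : (∃r.∀r.¬A ⊓ C): not entailed.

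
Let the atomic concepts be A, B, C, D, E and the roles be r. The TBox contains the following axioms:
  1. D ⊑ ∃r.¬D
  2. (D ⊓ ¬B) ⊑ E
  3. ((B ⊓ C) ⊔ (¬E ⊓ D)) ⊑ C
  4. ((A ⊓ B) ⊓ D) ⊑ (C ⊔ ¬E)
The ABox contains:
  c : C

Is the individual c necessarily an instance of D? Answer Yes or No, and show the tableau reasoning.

No

1. c : D?  L(c) = {C} ∪ {¬D}
   open: L(c) ⊇ {C, ¬D} — c ∉ D possible
2. Hence c : D: not entailed.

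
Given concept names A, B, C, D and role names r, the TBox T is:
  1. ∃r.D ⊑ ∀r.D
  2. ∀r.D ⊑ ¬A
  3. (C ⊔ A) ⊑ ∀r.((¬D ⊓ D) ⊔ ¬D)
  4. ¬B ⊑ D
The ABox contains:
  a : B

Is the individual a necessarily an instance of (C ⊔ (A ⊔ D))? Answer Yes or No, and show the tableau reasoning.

1. a : (C ⊔ (A ⊔ D))?  L(a) = {B} ∪ {(¬C ⊓ (¬A ⊓ ¬D))}
   open: L(a) ⊇ {B, ¬A, ¬C, ¬D, ∀r.¬D} — a ∉ (C ⊔ (A ⊔ D)) possible
2. Hence a : (C ⊔ (A ⊔ D)): not entailed.

No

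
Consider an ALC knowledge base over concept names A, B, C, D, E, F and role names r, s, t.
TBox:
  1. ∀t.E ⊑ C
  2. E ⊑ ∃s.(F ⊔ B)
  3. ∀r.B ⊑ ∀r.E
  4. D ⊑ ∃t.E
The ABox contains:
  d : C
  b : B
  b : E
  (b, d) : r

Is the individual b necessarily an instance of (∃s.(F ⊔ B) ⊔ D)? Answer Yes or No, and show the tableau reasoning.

1. b : (∃s.(F ⊔ B) ⊔ D)?  L(b) = {B, E} ∪ {(∀s.(¬F ⊓ ¬B) ⊓ ¬D)}
   clash {B, ¬B} at an ∃-successor — b ∈ (∃s.(F ⊔ B) ⊔ D)
2. Hence b : (∃s.(F ⊔ B) ⊔ D): entailed.

Yes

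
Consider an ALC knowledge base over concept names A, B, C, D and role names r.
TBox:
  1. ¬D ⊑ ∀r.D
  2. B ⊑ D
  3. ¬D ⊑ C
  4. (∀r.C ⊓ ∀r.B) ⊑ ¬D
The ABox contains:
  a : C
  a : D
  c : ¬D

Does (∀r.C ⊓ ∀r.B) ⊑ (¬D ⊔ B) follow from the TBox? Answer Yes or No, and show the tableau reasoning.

Yes

1. (∀r.C ⊓ ∀r.B) ⊑ (¬D ⊔ B)  ⇔  ((∀r.C ⊓ ∀r.B) ⊓ (D ⊓ ¬B)) unsat w.r.t. T
   all branches close; clash {D, ¬D} at x₀
2. Hence (∀r.C ⊓ ∀r.B) ⊑ (¬D ⊔ B): entailed.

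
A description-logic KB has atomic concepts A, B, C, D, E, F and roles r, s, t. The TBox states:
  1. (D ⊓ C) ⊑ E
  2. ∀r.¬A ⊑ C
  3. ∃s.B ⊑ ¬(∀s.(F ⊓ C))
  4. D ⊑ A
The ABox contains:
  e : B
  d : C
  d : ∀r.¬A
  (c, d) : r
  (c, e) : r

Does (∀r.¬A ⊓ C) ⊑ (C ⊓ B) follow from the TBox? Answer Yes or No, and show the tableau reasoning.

1. (∀r.¬A ⊓ C) ⊑ (C ⊓ B)  ⇔  ((∀r.¬A ⊓ C) ⊓ (¬C ⊔ ¬B)) unsat w.r.t. T
   open: L(x₀) ⊇ {C, ¬B, ¬D, ∀r.¬A, ∀s.¬B}
2. Hence (∀r.¬A ⊓ C) ⊑ (C ⊓ B): not entailed.

No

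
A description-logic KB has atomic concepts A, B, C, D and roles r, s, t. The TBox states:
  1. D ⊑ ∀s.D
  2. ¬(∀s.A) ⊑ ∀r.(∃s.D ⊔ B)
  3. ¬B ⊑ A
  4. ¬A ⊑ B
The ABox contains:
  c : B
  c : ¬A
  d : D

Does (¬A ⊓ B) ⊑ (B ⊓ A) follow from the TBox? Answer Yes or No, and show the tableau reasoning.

No

1. (¬A ⊓ B) ⊑ (B ⊓ A)  ⇔  ((¬A ⊓ B) ⊓ (¬B ⊔ ¬A)) unsat w.r.t. T
   open: L(x₀) ⊇ {B, ¬A, ¬D, ∀s.A}
2. Hence (¬A ⊓ B) ⊑ (B ⊓ A): not entailed.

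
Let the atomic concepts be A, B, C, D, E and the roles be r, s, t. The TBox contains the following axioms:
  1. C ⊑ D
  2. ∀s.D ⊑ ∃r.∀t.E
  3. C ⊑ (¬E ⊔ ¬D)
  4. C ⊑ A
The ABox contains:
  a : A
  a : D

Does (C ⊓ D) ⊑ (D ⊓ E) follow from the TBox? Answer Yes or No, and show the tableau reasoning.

1. (C ⊓ D) ⊑ (D ⊓ E)  ⇔  ((C ⊓ D) ⊓ (¬D ⊔ ¬E)) unsat w.r.t. T
   apply at x₀: C⊑(¬E ⊔ ¬D); C⊑A
   open: L(x₀) ⊇ {A, C, D, ¬E, ∃s.¬D} (+ ∃-successors)
2. Hence (C ⊓ D) ⊑ (D ⊓ E): not entailed.

No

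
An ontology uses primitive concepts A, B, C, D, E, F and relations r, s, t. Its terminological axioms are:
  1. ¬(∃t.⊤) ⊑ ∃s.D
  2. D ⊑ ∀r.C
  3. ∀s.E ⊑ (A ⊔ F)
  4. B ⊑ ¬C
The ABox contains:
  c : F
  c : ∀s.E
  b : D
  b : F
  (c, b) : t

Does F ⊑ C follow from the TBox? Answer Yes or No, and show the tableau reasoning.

No

1. F ⊑ C  ⇔  (F ⊓ ¬C) unsat w.r.t. T
   open: L(x₀) ⊇ {F, ¬C, ¬D, ∃s.¬E, ∃t.⊤} (+ ∃-successors)
2. Hence F ⊑ C: not entailed.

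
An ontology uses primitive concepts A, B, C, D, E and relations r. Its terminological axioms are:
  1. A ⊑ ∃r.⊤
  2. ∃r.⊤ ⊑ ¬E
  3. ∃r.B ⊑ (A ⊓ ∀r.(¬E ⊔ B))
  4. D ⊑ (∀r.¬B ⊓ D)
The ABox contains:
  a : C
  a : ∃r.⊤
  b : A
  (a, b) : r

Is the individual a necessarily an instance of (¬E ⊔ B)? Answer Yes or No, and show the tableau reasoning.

1. a : (¬E ⊔ B)?  L(a) = {C, ∃r.⊤} ∪ {(E ⊓ ¬B)}
   clash {E, ¬E} at a — a ∈ (¬E ⊔ B)
2. Hence a : (¬E ⊔ B): entailed.

Yes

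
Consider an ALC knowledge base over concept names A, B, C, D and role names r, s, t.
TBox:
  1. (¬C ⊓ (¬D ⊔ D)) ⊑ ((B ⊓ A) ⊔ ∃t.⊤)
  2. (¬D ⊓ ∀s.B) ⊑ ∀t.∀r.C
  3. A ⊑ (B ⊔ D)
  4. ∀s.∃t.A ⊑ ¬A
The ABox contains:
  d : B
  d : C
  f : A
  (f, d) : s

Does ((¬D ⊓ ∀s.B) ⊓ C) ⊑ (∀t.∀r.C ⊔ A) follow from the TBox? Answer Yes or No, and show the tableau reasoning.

Yes

1. ((¬D ⊓ ∀s.B) ⊓ C) ⊑ (∀t.∀r.C ⊔ A)  ⇔  (((¬D ⊓ ∀s.B) ⊓ C) ⊓ (∃t.∃r.¬C ⊓ ¬A)) unsat w.r.t. T
   all branches close; clash {C, ¬C} at an ∃-successor
2. Hence ((¬D ⊓ ∀s.B) ⊓ C) ⊑ (∀t.∀r.C ⊔ A): entailed.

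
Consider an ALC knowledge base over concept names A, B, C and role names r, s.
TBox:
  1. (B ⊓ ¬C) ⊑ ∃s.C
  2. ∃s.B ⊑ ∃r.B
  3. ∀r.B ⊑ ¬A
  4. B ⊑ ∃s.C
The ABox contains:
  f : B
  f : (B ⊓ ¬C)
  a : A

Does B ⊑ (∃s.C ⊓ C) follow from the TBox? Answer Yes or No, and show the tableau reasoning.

No

1. B ⊑ (∃s.C ⊓ C)  ⇔  (B ⊓ (∀s.¬C ⊔ ¬C)) unsat w.r.t. T
   apply at x₀: B⊑∃s.C
   open: L(x₀) ⊇ {B, ¬C, ∀s.¬B, ∃r.¬B, ∃s.C} (+ ∃-successors)
2. Hence B ⊑ (∃s.C ⊓ C): not entailed.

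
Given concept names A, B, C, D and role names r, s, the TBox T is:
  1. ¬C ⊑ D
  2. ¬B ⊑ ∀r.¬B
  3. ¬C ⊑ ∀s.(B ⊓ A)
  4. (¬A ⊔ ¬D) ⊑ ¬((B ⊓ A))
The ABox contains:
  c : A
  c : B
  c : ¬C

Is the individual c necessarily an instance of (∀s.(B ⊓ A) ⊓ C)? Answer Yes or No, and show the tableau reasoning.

1. c : (∀s.(B ⊓ A) ⊓ C)?  L(c) = {A, B, ¬C} ∪ {(∃s.(¬B ⊔ ¬A) ⊔ ¬C)}
   apply at c: ¬C⊑D; ¬C⊑∀s.(B ⊓ A)
   open: L(c) ⊇ {A, B, D, ¬C, ∀s.(B ⊓ A)} — c ∉ (∀s.(B ⊓ A) ⊓ C) possible
2. Hence c : (∀s.(B ⊓ A) ⊓ C): not entailed.

No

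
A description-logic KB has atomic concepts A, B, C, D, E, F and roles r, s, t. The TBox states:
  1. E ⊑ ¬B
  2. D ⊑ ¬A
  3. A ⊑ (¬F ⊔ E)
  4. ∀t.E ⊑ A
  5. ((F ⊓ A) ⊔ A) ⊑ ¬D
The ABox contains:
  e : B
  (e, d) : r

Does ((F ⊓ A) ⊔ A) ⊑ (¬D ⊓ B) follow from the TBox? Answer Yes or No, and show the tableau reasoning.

1. ((F ⊓ A) ⊔ A) ⊑ (¬D ⊓ B)  ⇔  (((F ⊓ A) ⊔ A) ⊓ (D ⊔ ¬B)) unsat w.r.t. T
   apply at x₀: ((F ⊓ A) ⊔ A)⊑¬D
   open: L(x₀) ⊇ {A, E, F, ¬B, ¬D}
2. Hence ((F ⊓ A) ⊔ A) ⊑ (¬D ⊓ B): not entailed.

No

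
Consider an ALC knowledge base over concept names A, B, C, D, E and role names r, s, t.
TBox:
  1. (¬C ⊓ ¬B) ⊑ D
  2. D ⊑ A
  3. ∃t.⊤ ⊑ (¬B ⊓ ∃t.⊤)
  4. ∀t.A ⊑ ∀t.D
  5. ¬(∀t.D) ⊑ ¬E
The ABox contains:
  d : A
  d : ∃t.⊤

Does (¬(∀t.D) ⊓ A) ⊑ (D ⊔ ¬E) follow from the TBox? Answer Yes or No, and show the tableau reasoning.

1. (¬(∀t.D) ⊓ A) ⊑ (D ⊔ ¬E)  ⇔  ((∃t.¬D ⊓ A) ⊓ (¬D ⊓ E)) unsat w.r.t. T
   all branches close; clash {D, ¬D} at x₀
2. Hence (¬(∀t.D) ⊓ A) ⊑ (D ⊔ ¬E): entailed.

Yes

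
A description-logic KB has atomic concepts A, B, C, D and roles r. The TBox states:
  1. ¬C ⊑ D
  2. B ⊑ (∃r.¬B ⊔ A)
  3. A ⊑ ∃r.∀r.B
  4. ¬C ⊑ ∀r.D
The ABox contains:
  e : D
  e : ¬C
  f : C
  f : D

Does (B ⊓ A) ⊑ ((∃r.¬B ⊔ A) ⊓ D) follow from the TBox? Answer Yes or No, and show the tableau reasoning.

No

1. (B ⊓ A) ⊑ ((∃r.¬B ⊔ A) ⊓ D)  ⇔  ((B ⊓ A) ⊓ ((∀r.B ⊓ ¬A) ⊔ ¬D)) unsat w.r.t. T
   apply at x₀: B⊑(∃r.¬B ⊔ A); A⊑∃r.∀r.B
   open: L(x₀) ⊇ {A, B, C, ¬D, ∃r.∀r.B} (+ ∃-successors)
2. Hence (B ⊓ A) ⊑ ((∃r.¬B ⊔ A) ⊓ D): not entailed.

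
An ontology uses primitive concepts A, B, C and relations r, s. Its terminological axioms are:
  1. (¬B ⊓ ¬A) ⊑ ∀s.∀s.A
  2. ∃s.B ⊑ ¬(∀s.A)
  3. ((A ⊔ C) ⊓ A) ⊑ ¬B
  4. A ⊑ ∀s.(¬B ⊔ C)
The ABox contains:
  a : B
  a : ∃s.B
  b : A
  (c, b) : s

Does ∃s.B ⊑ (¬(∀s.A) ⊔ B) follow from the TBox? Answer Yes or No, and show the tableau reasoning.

Yes

1. ∃s.B ⊑ (¬(∀s.A) ⊔ B)  ⇔  (∃s.B ⊓ (∀s.A ⊓ ¬B)) unsat w.r.t. T
   all branches close; clash {A, ¬A} at an ∃-successor
2. Hence ∃s.B ⊑ (¬(∀s.A) ⊔ B): entailed.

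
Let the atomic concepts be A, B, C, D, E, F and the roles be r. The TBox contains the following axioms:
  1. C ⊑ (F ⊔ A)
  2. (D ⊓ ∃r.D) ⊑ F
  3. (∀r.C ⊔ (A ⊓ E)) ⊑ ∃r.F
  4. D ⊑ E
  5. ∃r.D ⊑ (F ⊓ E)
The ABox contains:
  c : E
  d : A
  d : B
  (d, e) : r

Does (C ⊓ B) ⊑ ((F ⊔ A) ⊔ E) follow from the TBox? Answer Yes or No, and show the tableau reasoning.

Yes

1. (C ⊓ B) ⊑ ((F ⊔ A) ⊔ E)  ⇔  ((C ⊓ B) ⊓ ((¬F ⊓ ¬A) ⊓ ¬E)) unsat w.r.t. T
   all branches close; clash {A, ¬A} at x₀
2. Hence (C ⊓ B) ⊑ ((F ⊔ A) ⊔ E): entailed.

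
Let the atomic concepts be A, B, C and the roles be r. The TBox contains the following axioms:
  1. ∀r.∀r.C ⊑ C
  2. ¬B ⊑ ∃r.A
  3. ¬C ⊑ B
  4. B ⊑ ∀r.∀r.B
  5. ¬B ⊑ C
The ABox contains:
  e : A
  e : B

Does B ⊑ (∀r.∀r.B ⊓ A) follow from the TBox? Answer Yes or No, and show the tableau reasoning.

No

1. B ⊑ (∀r.∀r.B ⊓ A)  ⇔  (B ⊓ (∃r.∃r.¬B ⊔ ¬A)) unsat w.r.t. T
   apply at x₀: B⊑∀r.∀r.B
   open: L(x₀) ⊇ {B, ¬A, ∀r.∀r.B, ∃r.∃r.¬C} (+ ∃-successors)
2. Hence B ⊑ (∀r.∀r.B ⊓ A): not entailed.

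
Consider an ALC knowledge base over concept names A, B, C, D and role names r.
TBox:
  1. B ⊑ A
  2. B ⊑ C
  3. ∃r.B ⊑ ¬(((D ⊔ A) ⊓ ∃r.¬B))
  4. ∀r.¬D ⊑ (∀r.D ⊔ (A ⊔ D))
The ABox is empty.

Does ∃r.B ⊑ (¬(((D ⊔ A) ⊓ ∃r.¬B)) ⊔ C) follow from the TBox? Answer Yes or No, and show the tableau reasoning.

1. ∃r.B ⊑ (¬(((D ⊔ A) ⊓ ∃r.¬B)) ⊔ C)  ⇔  (∃r.B ⊓ (((D ⊔ A) ⊓ ∃r.¬B) ⊓ ¬C)) unsat w.r.t. T
   all branches close; clash {C, ¬C} at x₀
2. Hence ∃r.B ⊑ (¬(((D ⊔ A) ⊓ ∃r.¬B)) ⊔ C): entailed.

Yes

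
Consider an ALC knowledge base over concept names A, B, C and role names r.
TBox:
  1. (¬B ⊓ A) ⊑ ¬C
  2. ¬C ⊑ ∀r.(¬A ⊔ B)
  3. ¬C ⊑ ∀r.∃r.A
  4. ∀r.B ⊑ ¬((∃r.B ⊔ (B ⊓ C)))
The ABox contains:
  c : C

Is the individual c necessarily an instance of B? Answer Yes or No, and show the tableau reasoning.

1. c : B?  L(c) = {C} ∪ {¬B}
   open: L(c) ⊇ {C, ¬A, ¬B, ∃r.¬B} (+ ∃-successors) — c ∉ B possible
2. Hence c : B: not entailed.

No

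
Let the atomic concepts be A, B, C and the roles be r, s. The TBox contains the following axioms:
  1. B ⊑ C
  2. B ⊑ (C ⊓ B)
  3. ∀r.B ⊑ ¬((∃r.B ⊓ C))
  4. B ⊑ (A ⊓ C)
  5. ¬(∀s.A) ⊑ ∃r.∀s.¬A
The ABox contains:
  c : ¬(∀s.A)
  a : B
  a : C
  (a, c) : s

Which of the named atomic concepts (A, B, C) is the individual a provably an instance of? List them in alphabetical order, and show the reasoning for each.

1. a : A?  L(a) = {B, C} ∪ {¬A}
   clash {A, ¬A} at a — a ∈ A
2. a : B?  L(a) = {B, C} ∪ {¬B}
   clash {B, ¬B} at a — a ∈ B
3. a : C?  L(a) = {B, C} ∪ {¬C}
   clash {C, ¬C} at a — a ∈ C
4. Entailed for a: {A, B, C}

{A, B, C}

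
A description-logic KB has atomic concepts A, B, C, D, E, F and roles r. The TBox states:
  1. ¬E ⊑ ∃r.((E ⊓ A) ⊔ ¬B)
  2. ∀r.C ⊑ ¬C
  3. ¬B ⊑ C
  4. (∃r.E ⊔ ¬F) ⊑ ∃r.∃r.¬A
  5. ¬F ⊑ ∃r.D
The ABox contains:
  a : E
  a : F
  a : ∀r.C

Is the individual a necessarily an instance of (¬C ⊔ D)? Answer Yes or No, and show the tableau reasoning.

Yes

1. a : (¬C ⊔ D)?  L(a) = {E, F, ∀r.C} ∪ {(C ⊓ ¬D)}
   clash {C, ¬C} at a — a ∈ (¬C ⊔ D)
2. Hence a : (¬C ⊔ D): entailed.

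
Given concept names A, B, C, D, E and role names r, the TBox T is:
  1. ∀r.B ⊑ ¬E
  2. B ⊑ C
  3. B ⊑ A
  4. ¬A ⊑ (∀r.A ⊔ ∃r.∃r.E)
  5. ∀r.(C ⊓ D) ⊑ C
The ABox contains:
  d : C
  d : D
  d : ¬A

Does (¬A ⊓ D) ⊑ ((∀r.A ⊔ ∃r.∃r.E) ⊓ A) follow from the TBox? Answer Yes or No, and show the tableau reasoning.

1. (¬A ⊓ D) ⊑ ((∀r.A ⊔ ∃r.∃r.E) ⊓ A)  ⇔  ((¬A ⊓ D) ⊓ ((∃r.¬A ⊓ ∀r.∀r.¬E) ⊔ ¬A)) unsat w.r.t. T
   apply at x₀: ¬A⊑(∀r.A ⊔ ∃r.∃r.E)
   open: L(x₀) ⊇ {D, ¬A, ¬B, ∀r.A, ∃r.(¬C ⊔ ¬D), …} (+ ∃-successors)
2. Hence (¬A ⊓ D) ⊑ ((∀r.A ⊔ ∃r.∃r.E) ⊓ A): not entailed.

No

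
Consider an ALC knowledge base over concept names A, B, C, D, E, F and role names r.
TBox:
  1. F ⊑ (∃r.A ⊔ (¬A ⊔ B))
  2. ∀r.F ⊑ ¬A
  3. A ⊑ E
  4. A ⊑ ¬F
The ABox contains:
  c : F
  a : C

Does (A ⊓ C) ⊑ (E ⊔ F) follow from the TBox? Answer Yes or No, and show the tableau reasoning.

Yes

1. (A ⊓ C) ⊑ (E ⊔ F)  ⇔  ((A ⊓ C) ⊓ (¬E ⊓ ¬F)) unsat w.r.t. T
   all branches close; clash {E, ¬E} at x₀
2. Hence (A ⊓ C) ⊑ (E ⊔ F): entailed.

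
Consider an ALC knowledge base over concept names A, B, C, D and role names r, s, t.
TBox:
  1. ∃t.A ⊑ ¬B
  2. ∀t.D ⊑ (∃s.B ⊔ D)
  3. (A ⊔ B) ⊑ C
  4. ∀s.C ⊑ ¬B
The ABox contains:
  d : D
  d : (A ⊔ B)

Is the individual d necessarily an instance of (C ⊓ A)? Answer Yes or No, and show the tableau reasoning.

1. d : (C ⊓ A)?  L(d) = {D, (A ⊔ B)} ∪ {(¬C ⊔ ¬A)}
   apply at d: (A ⊔ B)⊑C
   open: L(d) ⊇ {B, C, D, ¬A, ∀t.¬A, …} (+ ∃-successors) — d ∉ (C ⊓ A) possible
2. Hence d : (C ⊓ A): not entailed.

No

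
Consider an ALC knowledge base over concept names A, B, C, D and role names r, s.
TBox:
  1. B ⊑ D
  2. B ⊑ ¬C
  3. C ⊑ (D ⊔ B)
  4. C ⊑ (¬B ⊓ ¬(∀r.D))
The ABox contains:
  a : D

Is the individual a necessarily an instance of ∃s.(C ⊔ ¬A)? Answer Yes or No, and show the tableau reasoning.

1. a : ∃s.(C ⊔ ¬A)?  L(a) = {D} ∪ {∀s.(¬C ⊓ A)}
   open: L(a) ⊇ {D, ¬B, ¬C, ∀s.(¬C ⊓ A)} — a ∉ ∃s.(C ⊔ ¬A) possible
2. Hence a : ∃s.(C ⊔ ¬A): not entailed.

No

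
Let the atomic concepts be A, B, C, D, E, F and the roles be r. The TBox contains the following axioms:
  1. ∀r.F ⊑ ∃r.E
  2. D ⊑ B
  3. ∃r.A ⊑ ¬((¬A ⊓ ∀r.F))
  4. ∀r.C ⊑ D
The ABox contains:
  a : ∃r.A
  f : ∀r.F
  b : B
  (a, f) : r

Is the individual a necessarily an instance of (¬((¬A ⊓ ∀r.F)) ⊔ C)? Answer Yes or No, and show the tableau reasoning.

1. a : (¬((¬A ⊓ ∀r.F)) ⊔ C)?  L(a) = {∃r.A} ∪ {((¬A ⊓ ∀r.F) ⊓ ¬C)}
   clash {F, ¬F} at an ∃-successor — a ∈ (¬((¬A ⊓ ∀r.F)) ⊔ C)
2. Hence a : (¬((¬A ⊓ ∀r.F)) ⊔ C): entailed.

Yes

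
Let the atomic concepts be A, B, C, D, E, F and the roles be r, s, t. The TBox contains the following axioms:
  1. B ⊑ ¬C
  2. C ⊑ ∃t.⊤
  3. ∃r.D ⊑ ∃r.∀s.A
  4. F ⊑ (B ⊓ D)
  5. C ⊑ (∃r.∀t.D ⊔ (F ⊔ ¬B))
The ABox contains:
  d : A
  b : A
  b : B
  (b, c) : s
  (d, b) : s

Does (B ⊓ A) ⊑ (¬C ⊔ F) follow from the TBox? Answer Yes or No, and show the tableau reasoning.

Yes

1. (B ⊓ A) ⊑ (¬C ⊔ F)  ⇔  ((B ⊓ A) ⊓ (C ⊓ ¬F)) unsat w.r.t. T
   all branches close; clash {C, ¬C} at x₀
2. Hence (B ⊓ A) ⊑ (¬C ⊔ F): entailed.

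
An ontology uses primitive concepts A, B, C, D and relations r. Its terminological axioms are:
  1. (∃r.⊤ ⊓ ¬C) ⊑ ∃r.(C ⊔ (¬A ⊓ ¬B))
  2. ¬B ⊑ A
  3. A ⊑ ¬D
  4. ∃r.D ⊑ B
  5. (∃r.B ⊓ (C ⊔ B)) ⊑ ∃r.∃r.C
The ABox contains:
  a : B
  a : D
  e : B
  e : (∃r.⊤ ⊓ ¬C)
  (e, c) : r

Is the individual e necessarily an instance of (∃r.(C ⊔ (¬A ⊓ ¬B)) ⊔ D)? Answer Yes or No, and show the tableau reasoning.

Yes

1. e : (∃r.(C ⊔ (¬A ⊓ ¬B)) ⊔ D)?  L(e) = {B, (∃r.⊤ ⊓ ¬C)} ∪ {(∀r.(¬C ⊓ (A ⊔ B)) ⊓ ¬D)}
   clash {B, ¬B} at an ∃-successor — e ∈ (∃r.(C ⊔ (¬A ⊓ ¬B)) ⊔ D)
2. Hence e : (∃r.(C ⊔ (¬A ⊓ ¬B)) ⊔ D): entailed.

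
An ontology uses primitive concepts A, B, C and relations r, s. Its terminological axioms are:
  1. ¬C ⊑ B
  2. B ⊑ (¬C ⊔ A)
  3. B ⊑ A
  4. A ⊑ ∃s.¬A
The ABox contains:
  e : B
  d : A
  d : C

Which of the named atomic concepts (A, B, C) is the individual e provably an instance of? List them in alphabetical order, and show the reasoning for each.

1. e : A?  L(e) = {B} ∪ {¬A}
   clash {A, ¬A} at e — e ∈ A
2. e : B?  L(e) = {B} ∪ {¬B}
   clash {B, ¬B} at e — e ∈ B
3. e : C?  L(e) = {B} ∪ {¬C}
   apply at e: B⊑(¬C ⊔ A); B⊑A
   open: L(e) ⊇ {A, B, ¬C, ∃s.¬A} (+ ∃-successors) — e ∉ C possible
4. Entailed for e: {A, B}

{A, B}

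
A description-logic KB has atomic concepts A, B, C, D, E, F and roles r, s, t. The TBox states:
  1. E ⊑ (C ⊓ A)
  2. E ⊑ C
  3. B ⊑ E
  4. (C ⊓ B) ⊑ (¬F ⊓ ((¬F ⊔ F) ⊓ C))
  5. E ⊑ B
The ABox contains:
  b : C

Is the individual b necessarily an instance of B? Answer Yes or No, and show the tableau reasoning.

No

1. b : B?  L(b) = {C} ∪ {¬B}
   open: L(b) ⊇ {C, ¬B, ¬E} — b ∉ B possible
2. Hence b : B: not entailed.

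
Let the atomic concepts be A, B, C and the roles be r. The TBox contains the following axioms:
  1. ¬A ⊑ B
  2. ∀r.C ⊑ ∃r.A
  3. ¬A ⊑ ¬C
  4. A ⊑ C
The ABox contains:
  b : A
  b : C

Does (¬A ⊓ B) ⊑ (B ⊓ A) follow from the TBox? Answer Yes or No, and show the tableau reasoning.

No

1. (¬A ⊓ B) ⊑ (B ⊓ A)  ⇔  ((¬A ⊓ B) ⊓ (¬B ⊔ ¬A)) unsat w.r.t. T
   apply at x₀: ¬A⊑¬C
   open: L(x₀) ⊇ {B, ¬A, ¬C, ∃r.¬C} (+ ∃-successors)
2. Hence (¬A ⊓ B) ⊑ (B ⊓ A): not entailed.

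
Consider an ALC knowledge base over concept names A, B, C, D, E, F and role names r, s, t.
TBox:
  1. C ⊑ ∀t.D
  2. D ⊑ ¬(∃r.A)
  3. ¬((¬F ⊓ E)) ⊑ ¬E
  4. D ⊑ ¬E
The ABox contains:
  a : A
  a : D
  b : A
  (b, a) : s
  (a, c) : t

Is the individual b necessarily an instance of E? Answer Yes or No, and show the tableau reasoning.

No

1. b : E?  L(b) = {A} ∪ {¬E}
   open: L(b) ⊇ {A, ¬C, ¬D, ¬E} — b ∉ E possible
2. Hence b : E: not entailed.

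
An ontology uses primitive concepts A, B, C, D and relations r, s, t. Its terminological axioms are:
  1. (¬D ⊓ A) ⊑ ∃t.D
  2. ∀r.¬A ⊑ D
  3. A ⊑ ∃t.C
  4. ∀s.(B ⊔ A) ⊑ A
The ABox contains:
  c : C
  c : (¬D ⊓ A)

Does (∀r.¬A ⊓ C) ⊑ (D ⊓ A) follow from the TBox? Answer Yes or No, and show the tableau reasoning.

1. (∀r.¬A ⊓ C) ⊑ (D ⊓ A)  ⇔  ((∀r.¬A ⊓ C) ⊓ (¬D ⊔ ¬A)) unsat w.r.t. T
   apply at x₀: ∀r.¬A⊑D
   open: L(x₀) ⊇ {C, D, ¬A, ∀r.¬A, ∃s.(¬B ⊓ ¬A)} (+ ∃-successors)
2. Hence (∀r.¬A ⊓ C) ⊑ (D ⊓ A): not entailed.

No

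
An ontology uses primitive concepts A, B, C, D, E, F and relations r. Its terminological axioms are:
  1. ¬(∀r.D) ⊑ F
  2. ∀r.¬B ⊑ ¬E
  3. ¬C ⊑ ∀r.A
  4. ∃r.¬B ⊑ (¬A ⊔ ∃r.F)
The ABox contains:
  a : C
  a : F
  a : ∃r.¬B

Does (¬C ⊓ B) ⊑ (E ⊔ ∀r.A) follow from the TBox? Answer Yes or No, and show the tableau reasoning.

1. (¬C ⊓ B) ⊑ (E ⊔ ∀r.A)  ⇔  ((¬C ⊓ B) ⊓ (¬E ⊓ ∃r.¬A)) unsat w.r.t. T
   all branches close; clash {A, ¬A} at an ∃-successor
2. Hence (¬C ⊓ B) ⊑ (E ⊔ ∀r.A): entailed.

Yes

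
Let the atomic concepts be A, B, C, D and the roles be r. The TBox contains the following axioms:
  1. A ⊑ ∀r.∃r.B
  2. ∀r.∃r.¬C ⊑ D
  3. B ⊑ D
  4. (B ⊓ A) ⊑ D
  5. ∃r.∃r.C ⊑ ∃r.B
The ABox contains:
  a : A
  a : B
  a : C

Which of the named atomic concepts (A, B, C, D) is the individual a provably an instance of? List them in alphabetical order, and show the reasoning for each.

{A, B, C, D}

1. a : A?  L(a) = {A, B, C} ∪ {¬A}
   clash {A, ¬A} at a — a ∈ A
2. a : B?  L(a) = {A, B, C} ∪ {¬B}
   clash {B, ¬B} at a — a ∈ B
3. a : C?  L(a) = {A, B, C} ∪ {¬C}
   clash {C, ¬C} at a — a ∈ C
4. a : D?  L(a) = {A, B, C} ∪ {¬D}
   clash {D, ¬D} at a — a ∈ D
5. Entailed for a: {A, B, C, D}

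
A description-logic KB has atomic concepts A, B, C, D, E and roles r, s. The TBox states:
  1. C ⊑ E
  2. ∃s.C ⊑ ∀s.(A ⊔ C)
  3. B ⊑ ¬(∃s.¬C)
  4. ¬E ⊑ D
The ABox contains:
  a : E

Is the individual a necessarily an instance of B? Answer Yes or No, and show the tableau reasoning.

1. a : B?  L(a) = {E} ∪ {¬B}
   open: L(a) ⊇ {E, ¬B, ∀s.¬C} — a ∉ B possible
2. Hence a : B: not entailed.

No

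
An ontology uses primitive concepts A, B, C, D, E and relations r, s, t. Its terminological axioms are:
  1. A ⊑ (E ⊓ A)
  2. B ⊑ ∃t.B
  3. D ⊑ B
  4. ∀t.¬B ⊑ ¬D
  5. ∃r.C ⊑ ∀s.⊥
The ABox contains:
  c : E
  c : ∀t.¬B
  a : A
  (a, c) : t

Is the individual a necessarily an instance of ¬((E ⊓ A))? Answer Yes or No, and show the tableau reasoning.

1. a : ¬((E ⊓ A))?  L(a) = {A} ∪ {(E ⊓ A)}
   open: L(a) ⊇ {A, E, ¬B, ¬D, ∀r.¬C} — a ∉ ¬((E ⊓ A)) possible
2. Hence a : ¬((E ⊓ A)): not entailed.

No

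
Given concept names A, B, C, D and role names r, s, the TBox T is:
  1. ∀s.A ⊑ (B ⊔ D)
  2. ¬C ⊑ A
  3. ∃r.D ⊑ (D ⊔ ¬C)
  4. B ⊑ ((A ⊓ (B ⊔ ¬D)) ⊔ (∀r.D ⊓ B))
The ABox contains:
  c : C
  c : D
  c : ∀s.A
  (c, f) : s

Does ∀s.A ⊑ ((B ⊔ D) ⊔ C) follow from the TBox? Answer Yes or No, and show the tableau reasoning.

Yes

1. ∀s.A ⊑ ((B ⊔ D) ⊔ C)  ⇔  (∀s.A ⊓ ((¬B ⊓ ¬D) ⊓ ¬C)) unsat w.r.t. T
   all branches close; clash {D, ¬D} at x₀
2. Hence ∀s.A ⊑ ((B ⊔ D) ⊔ C): entailed.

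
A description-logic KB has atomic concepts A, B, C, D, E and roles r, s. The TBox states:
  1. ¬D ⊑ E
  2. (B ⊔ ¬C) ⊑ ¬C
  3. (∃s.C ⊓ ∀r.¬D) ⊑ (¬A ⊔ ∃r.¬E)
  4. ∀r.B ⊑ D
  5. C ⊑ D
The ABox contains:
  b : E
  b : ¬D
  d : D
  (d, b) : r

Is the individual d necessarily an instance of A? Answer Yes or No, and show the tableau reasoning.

No

1. d : A?  L(d) = {D} ∪ {¬A}
   open: L(d) ⊇ {C, D, ¬A, ¬B, ∀s.¬C} — d ∉ A possible
2. Hence d : A: not entailed.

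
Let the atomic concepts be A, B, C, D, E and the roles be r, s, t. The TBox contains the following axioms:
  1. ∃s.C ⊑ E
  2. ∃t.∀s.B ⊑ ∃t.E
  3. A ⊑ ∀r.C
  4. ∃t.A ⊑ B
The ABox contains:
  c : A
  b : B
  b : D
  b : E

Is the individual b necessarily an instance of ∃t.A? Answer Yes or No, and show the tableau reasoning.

1. b : ∃t.A?  L(b) = {B, D, E} ∪ {∀t.¬A}
   open: L(b) ⊇ {B, D, E, ¬A, ∀t.¬A, …} — b ∉ ∃t.A possible
2. Hence b : ∃t.A: not entailed.

No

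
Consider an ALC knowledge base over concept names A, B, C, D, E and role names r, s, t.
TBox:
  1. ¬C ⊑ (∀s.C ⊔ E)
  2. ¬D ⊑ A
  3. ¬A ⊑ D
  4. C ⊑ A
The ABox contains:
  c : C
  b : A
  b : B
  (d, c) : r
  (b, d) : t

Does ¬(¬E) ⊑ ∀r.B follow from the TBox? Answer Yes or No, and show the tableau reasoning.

No

1. ¬(¬E) ⊑ ∀r.B  ⇔  (E ⊓ ∃r.¬B) unsat w.r.t. T
   open: L(x₀) ⊇ {A, C, E, ∃r.¬B} (+ ∃-successors)
2. Hence ¬(¬E) ⊑ ∀r.B: not entailed.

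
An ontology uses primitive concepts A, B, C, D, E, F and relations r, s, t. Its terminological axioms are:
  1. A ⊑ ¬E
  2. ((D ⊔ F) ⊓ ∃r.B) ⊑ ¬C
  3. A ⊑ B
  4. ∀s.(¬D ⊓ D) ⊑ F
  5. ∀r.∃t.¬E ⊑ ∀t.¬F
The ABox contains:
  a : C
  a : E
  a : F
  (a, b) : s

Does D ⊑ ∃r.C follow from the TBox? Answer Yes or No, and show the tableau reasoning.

No

1. D ⊑ ∃r.C  ⇔  (D ⊓ ∀r.¬C) unsat w.r.t. T
   open: L(x₀) ⊇ {D, ¬A, ∀r.¬B, ∀r.¬C, ∃r.∀t.E, …} (+ ∃-successors)
2. Hence D ⊑ ∃r.C: not entailed.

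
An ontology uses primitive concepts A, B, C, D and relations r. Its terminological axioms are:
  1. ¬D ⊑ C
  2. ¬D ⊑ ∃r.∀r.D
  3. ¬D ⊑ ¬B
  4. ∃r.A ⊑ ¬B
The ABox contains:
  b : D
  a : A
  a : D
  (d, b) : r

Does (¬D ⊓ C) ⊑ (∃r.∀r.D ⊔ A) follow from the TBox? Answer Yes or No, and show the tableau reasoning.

1. (¬D ⊓ C) ⊑ (∃r.∀r.D ⊔ A)  ⇔  ((¬D ⊓ C) ⊓ (∀r.∃r.¬D ⊓ ¬A)) unsat w.r.t. T
   all branches close; clash {D, ¬D} at an ∃-successor
2. Hence (¬D ⊓ C) ⊑ (∃r.∀r.D ⊔ A): entailed.

Yes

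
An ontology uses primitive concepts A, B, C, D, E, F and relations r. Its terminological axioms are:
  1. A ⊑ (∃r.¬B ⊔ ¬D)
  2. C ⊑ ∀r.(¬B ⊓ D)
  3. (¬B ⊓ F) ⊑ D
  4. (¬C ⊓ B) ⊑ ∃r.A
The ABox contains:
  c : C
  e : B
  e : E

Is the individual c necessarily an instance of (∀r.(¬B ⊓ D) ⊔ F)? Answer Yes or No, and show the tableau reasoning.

1. c : (∀r.(¬B ⊓ D) ⊔ F)?  L(c) = {C} ∪ {(∃r.(B ⊔ ¬D) ⊓ ¬F)}
   clash {D, ¬D} at c — c ∈ (∀r.(¬B ⊓ D) ⊔ F)
2. Hence c : (∀r.(¬B ⊓ D) ⊔ F): entailed.

Yes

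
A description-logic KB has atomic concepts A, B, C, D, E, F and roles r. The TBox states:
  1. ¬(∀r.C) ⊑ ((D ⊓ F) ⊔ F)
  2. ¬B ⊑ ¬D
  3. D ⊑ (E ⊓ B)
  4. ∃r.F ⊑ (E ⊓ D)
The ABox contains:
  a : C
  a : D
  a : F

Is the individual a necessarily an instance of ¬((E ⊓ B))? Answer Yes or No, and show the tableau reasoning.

No

1. a : ¬((E ⊓ B))?  L(a) = {C, D, F} ∪ {(E ⊓ B)}
   open: L(a) ⊇ {B, C, D, E, F, …} — a ∉ ¬((E ⊓ B)) possible
2. Hence a : ¬((E ⊓ B)): not entailed.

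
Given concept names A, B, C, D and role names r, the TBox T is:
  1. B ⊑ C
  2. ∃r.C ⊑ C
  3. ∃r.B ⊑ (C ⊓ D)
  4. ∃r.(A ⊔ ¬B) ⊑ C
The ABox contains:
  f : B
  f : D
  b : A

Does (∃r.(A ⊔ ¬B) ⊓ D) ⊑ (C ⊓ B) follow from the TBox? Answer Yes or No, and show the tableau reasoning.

No

1. (∃r.(A ⊔ ¬B) ⊓ D) ⊑ (C ⊓ B)  ⇔  ((∃r.(A ⊔ ¬B) ⊓ D) ⊓ (¬C ⊔ ¬B)) unsat w.r.t. T
   apply at x₀: ∃r.(A ⊔ ¬B)⊑C
   open: L(x₀) ⊇ {C, D, ¬B, ∀r.¬B, ∀r.¬C, …} (+ ∃-successors)
2. Hence (∃r.(A ⊔ ¬B) ⊓ D) ⊑ (C ⊓ B): not entailed.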